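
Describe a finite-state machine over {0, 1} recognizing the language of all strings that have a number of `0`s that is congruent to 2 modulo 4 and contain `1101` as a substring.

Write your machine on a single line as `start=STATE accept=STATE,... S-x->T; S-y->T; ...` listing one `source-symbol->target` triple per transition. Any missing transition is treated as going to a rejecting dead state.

start=A; accept=Q; A-0->B; A-1->C; B-0->D; B-1->E; C-0->B; C-1->F; D-0->G; D-1->H; E-0->D; E-1->I; F-0->J; F-1->F; G-0->A; G-1->K; H-0->G; H-1->L; I-0->M; I-1->I; J-0->D; J-1->N; K-0->A; K-1->O; L-0->P; L-1->L; M-0->G; M-1->Q; N-0->Q; N-1->N; O-0->R; O-1->O; P-0->A; P-1->S; Q-0->S; Q-1->Q; R-0->B; R-1->T; S-0->T; S-1->S; T-0->N; T-1->T

Build one automaton per condition and run them in lockstep. One (4 states) tracks the count of `0`s modulo 4; the other (5 states) tracks whether and how much of `1101` has been seen. Each combined state is a pair, one component from each; accept when both components accept.
20 states suffice.
       0  1 
>  A   B  C 
   B   D  E 
   C   B  F 
   D   G  H 
   E   D  I 
   F   J  F 
   G   A  K 
   H   G  L 
   I   M  I 
   J   D  N 
   K   A  O 
   L   P  L 
   M   G  Q 
   N   Q  N 
   O   R  O 
   P   A  S 
 * Q   S  Q 
   R   B  T 
   S   T  S 
   T   N  T 
(> = start, * = accepting)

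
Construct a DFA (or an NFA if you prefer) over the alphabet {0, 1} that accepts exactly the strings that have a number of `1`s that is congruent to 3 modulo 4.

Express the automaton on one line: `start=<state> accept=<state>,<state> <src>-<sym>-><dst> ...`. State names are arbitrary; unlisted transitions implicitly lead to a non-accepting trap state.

start=A accept=D A-0->A A-1->B B-0->B B-1->C C-0->C C-1->D D-0->D D-1->A

The only thing that matters is how many `1`s have appeared, reduced mod 4. Use one state per residue: A for 0, …, D for 3. Reading `1` moves to the next residue; anything else stays put. D is accepting.
With 4 states:
       0  1 
>  A   A  B 
   B   B  C 
   C   C  D 
 * D   D  A 
(> = start, * = accepting)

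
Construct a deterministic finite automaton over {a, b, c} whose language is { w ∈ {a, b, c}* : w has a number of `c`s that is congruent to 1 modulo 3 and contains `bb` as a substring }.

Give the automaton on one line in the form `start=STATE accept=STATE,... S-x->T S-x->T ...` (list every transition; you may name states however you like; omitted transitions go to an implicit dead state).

Handle the two conditions separately and then intersect. One (3 states) tracks the count of `c`s modulo 3; the other (3 states) tracks whether and how much of `bb` has been seen. Each combined state is a pair, one component from each; accept when both components accept.
A 9-state machine:
        a   b   c  
>  q0   q0  q1  q2 
   q1   q0  q3  q2 
   q2   q2  q4  q5 
   q3   q3  q3  q6 
   q4   q2  q6  q5 
   q5   q5  q7  q0 
 * q6   q6  q6  q8 
   q7   q5  q8  q0 
   q8   q8  q8  q3 
(> = start, * = accepting)

start=q0 accept=q6 q0-a->q0 q0-b->q1 q0-c->q2 q1-a->q0 q1-b->q3 q1-c->q2 q2-a->q2 q2-b->q4 q2-c->q5 q3-a->q3 q3-b->q3 q3-c->q6 q4-a->q2 q4-b->q6 q4-c->q5 q5-a->q5 q5-b->q7 q5-c->q0 q6-a->q6 q6-b->q6 q6-c->q8 q7-a->q5 q7-b->q8 q7-c->q0 q8-a->q8 q8-b->q8 q8-c->q3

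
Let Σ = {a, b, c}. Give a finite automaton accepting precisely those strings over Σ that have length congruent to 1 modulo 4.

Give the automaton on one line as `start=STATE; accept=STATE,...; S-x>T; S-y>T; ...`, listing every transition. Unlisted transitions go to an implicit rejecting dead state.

Only the length mod 4 matters, so use a 4-cycle: from any state, every input symbol moves to the next state, wrapping s3 back to s0. Mark s1 accepting.
4 states suffice.
        a   b   c  
>  s0   s1  s1  s1 
 * s1   s2  s2  s2 
   s2   s3  s3  s3 
   s3   s0  s0  s0 
(> = start, * = accepting)

start=s0; accept=s1; s0-a>s1; s0-b>s1; s0-c>s1; s1-a>s2; s1-b>s2; s1-c>s2; s2-a>s3; s2-b>s3; s2-c>s3; s3-a>s0; s3-b>s0; s3-c>s0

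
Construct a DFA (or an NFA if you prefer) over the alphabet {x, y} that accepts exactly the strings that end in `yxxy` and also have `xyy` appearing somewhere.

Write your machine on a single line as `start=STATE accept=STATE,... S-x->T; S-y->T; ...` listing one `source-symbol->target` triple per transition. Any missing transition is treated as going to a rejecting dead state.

Run two small machines in parallel and take their product. The first has 5 states tracking how much of the suffix `yxxy` has currently been matched; the second has 4 states tracking whether and how much of `xyy` has been seen. A product state is a pair (one from each), accepting exactly when both do. Equivalent product states are then merged.
An 8-state machine:
        x   y  
>  S0   S1  S0 
   S1   S1  S2 
   S2   S1  S3 
   S3   S4  S3 
   S4   S5  S3 
   S5   S6  S7 
   S6   S6  S3 
 * S7   S4  S3 
(> = start, * = accepting)

start=S0; accept=S7; S0-x->S1; S0-y->S0; S1-x->S1; S1-y->S2; S2-x->S1; S2-y->S3; S3-x->S4; S3-y->S3; S4-x->S5; S4-y->S3; S5-x->S6; S5-y->S7; S6-x->S6; S6-y->S3; S7-x->S4; S7-y->S3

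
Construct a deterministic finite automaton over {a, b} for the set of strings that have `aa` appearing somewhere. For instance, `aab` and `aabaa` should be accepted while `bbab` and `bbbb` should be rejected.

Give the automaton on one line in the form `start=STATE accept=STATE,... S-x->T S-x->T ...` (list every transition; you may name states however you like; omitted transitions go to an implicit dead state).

States S0..S1 record the length of the longest prefix of `aa` that matches the current input suffix. Reaching S2 means `aa` has been seen, and we stay there forever. Accept from S2.
        a   b  
>  S0   S1  S0 
   S1   S2  S0 
 * S2   S2  S2 
(> = start, * = accepting)

start=S0 accept=S2 S0-a->S1 S0-b->S0 S1-a->S2 S1-b->S0 S2-a->S2 S2-b->S2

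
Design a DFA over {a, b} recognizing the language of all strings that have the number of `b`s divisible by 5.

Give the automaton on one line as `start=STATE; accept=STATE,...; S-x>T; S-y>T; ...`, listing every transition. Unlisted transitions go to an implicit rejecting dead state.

start=S0; accept=S0; S0-a>S0; S0-b>S1; S1-a>S1; S1-b>S2; S2-a>S2; S2-b>S3; S3-a>S3; S3-b>S4; S4-a>S4; S4-b>S0

The only thing that matters is how many `b`s have appeared, reduced mod 5. Use one state per residue: S0 for 0, …, S4 for 4. Reading `b` moves to the next residue; anything else stays put. S0 is accepting.
With 5 states:
        a   b  
>* S0   S0  S1 
   S1   S1  S2 
   S2   S2  S3 
   S3   S3  S4 
   S4   S4  S0 
(> = start, * = accepting)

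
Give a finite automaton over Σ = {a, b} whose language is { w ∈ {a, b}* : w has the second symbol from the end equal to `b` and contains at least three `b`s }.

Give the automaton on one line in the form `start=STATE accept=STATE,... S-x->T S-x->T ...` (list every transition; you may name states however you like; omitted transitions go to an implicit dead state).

start=q0 accept=q4,q6 q0-a->q0 q0-b->q1 q1-a->q1 q1-b->q2 q2-a->q3 q2-b->q4 q3-a->q3 q3-b->q5 q4-a->q6 q4-b->q4 q5-a->q6 q5-b->q4 q6-a->q3 q6-b->q5

Build one automaton per condition and run them in lockstep. The first has 7 states tracking the last 2 symbols read; the second has 5 states tracking the count of `b`s, saturating at 4. A product state is a pair (one from each), accepting exactly when both do. After merging equivalent states the machine shrinks.
        a   b  
>  q0   q0  q1 
   q1   q1  q2 
   q2   q3  q4 
   q3   q3  q5 
 * q4   q6  q4 
   q5   q6  q4 
 * q6   q3  q5 
(> = start, * = accepting)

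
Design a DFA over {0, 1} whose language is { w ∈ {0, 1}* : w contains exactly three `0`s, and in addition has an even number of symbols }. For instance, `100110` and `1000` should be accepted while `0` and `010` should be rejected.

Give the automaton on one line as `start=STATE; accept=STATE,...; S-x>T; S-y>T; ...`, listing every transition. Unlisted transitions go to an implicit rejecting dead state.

Build one automaton per condition and run them in lockstep. One (5 states) tracks the count of `0`s, saturating at 4; the other (2 states) tracks the input length modulo 2. Each combined state is a pair, one component from each; accept when both components accept.
A 10-state machine:
        0   1  
>  S0   S1  S2 
   S1   S3  S4 
   S2   S4  S0 
   S3   S5  S6 
   S4   S6  S1 
   S5   S7  S8 
   S6   S8  S3 
   S7   S9  S9 
 * S8   S9  S5 
   S9   S7  S7 
(> = start, * = accepting)

start=S0; accept=S8; S0-0>S1; S0-1>S2; S1-0>S3; S1-1>S4; S2-0>S4; S2-1>S0; S3-0>S5; S3-1>S6; S4-0>S6; S4-1>S1; S5-0>S7; S5-1>S8; S6-0>S8; S6-1>S3; S7-0>S9; S7-1>S9; S8-0>S9; S8-1>S5; S9-0>S7; S9-1>S7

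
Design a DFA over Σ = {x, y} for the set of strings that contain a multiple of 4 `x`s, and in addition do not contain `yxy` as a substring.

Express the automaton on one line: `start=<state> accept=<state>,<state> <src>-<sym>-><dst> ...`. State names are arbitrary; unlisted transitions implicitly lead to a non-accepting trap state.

start=q0 accept=q0,q2,q12 q0-x->q1 q0-y->q2 q1-x->q3 q1-y->q4 q2-x->q5 q2-y->q2 q3-x->q6 q3-y->q7 q4-x->q8 q4-y->q4 q5-x->q3 q5-y->q9 q6-x->q0 q6-y->q10 q7-x->q11 q7-y->q7 q8-x->q6 q8-y->q9 q9-x->q9 q9-y->q9 q10-x->q12 q10-y->q10 q11-x->q0 q11-y->q9 q12-x->q1 q12-y->q9

Handle the two conditions separately and then intersect. The first has 4 states tracking the count of `x`s modulo 4; the second has 4 states tracking partial matches of the forbidden pattern `yxy`. A product state is a pair (one from each), accepting exactly when both do. After merging equivalent states the machine shrinks.
With 13 states:
          x    y  
>* q0     q1   q2 
   q1     q3   q4 
 * q2     q5   q2 
   q3     q6   q7 
   q4     q8   q4 
   q5     q3   q9 
   q6     q0  q10 
   q7    q11   q7 
   q8     q6   q9 
   q9     q9   q9 
   q10   q12  q10 
   q11    q0   q9 
 * q12    q1   q9 
(> = start, * = accepting)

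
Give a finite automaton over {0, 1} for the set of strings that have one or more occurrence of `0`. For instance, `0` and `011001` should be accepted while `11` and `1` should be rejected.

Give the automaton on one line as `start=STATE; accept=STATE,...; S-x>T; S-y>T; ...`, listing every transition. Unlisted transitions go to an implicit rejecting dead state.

start=q0; accept=q1,q2; q0-0>q1; q0-1>q0; q1-0>q2; q1-1>q1; q2-0>q2; q2-1>q2

Only the number of `0`s matters, and only up to 2. Make a chain q0 → q1 → q2 advanced by each `0` (with q2 absorbing); every other symbol self-loops. The accepting set is {q1, q2}.
A 3-state machine:
        0   1  
>  q0   q1  q0 
 * q1   q2  q1 
 * q2   q2  q2 
(> = start, * = accepting)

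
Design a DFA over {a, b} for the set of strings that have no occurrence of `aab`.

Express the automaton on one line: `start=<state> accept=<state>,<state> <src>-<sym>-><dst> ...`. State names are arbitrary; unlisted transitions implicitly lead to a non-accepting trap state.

Track partial matches of the forbidden pattern `aab`. State s3 is a dead state reached once `aab` has occurred; every other state accepts. s0 means no part of `aab` is currently matched.
With 4 states:
        a   b  
>* s0   s1  s0 
 * s1   s2  s0 
 * s2   s2  s3 
   s3   s3  s3 
(> = start, * = accepting)

start=s0 accept=s0,s1,s2 s0-a->s1 s0-b->s0 s1-a->s2 s1-b->s0 s2-a->s2 s2-b->s3 s3-a->s3 s3-b->s3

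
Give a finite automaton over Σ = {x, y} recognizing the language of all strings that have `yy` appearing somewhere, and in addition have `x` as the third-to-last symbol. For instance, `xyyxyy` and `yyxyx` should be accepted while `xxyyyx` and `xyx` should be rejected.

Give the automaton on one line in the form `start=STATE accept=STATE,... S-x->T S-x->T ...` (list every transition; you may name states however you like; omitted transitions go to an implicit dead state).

Run two small machines in parallel and take their product. The first has 3 states tracking whether and how much of `yy` has been seen; the second has 15 states tracking the last 3 symbols read. A product state is a pair (one from each), accepting exactly when both do. Equivalent product states are then merged.
With 12 states:
       x  y 
>  A   B  C 
   B   B  D 
   C   B  E 
   D   B  F 
   E   G  E 
 * F   G  E 
   G   H  I 
   H   J  K 
   I   L  F 
 * J   J  K 
 * K   L  F 
 * L   H  I 
(> = start, * = accepting)

start=A accept=F,J,K,L A-x->B A-y->C B-x->B B-y->D C-x->B C-y->E D-x->B D-y->F E-x->G E-y->E F-x->G F-y->E G-x->H G-y->I H-x->J H-y->K I-x->L I-y->F J-x->J J-y->K K-x->L K-y->F L-x->H L-y->I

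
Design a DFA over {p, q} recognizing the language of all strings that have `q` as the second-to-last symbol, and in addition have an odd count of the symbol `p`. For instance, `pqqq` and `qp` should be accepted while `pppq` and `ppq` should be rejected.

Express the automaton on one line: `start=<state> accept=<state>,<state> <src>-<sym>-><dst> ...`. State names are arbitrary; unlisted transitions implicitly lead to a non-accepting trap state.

Run two small machines in parallel and take their product. One (7 states) tracks the last 2 symbols read; the other (2 states) tracks the count of `p`s modulo 2. Each combined state is a pair, one component from each; accept when both components accept. Minimizing collapses redundant product states.
With 6 states:
       p  q 
>  A   B  C 
   B   A  D 
   C   E  C 
   D   A  F 
 * E   A  D 
 * F   A  F 
(> = start, * = accepting)

start=A accept=E,F A-p->B A-q->C B-p->A B-q->D C-p->E C-q->C D-p->A D-q->F E-p->A E-q->D F-p->A F-q->F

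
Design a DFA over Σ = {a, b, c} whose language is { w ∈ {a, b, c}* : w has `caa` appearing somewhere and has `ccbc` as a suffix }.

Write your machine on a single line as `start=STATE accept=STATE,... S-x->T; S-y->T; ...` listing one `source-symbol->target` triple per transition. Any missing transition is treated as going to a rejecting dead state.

Handle the two conditions separately and then intersect. The first has 4 states tracking whether and how much of `caa` has been seen; the second has 5 states tracking how much of the suffix `ccbc` has currently been matched. A product state is a pair (one from each), accepting exactly when both do. After merging equivalent states the machine shrinks.
An 8-state machine:
        a   b   c  
>  q0   q0  q0  q1 
   q1   q2  q0  q1 
   q2   q3  q0  q1 
   q3   q3  q3  q4 
   q4   q3  q3  q5 
   q5   q3  q6  q5 
   q6   q3  q3  q7 
 * q7   q3  q3  q5 
(> = start, * = accepting)

start=q0; accept=q7; q0-a->q0; q0-b->q0; q0-c->q1; q1-a->q2; q1-b->q0; q1-c->q1; q2-a->q3; q2-b->q0; q2-c->q1; q3-a->q3; q3-b->q3; q3-c->q4; q4-a->q3; q4-b->q3; q4-c->q5; q5-a->q3; q5-b->q6; q5-c->q5; q6-a->q3; q6-b->q3; q6-c->q7; q7-a->q3; q7-b->q3; q7-c->q5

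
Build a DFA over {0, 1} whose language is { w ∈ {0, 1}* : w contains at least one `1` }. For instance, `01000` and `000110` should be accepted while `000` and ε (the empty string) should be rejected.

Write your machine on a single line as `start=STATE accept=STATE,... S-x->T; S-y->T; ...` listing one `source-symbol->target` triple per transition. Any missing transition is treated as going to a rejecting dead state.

Only the number of `1`s matters, and only up to 2. Make a chain q0 → q1 → q2 advanced by each `1` (with q2 absorbing); every other symbol self-loops. The accepting set is {q1, q2}.
A 3-state machine:
        0   1  
>  q0   q0  q1 
 * q1   q1  q2 
 * q2   q2  q2 
(> = start, * = accepting)

start=q0; accept=q1,q2; q0-0->q0; q0-1->q1; q1-0->q1; q1-1->q2; q2-0->q2; q2-1->q2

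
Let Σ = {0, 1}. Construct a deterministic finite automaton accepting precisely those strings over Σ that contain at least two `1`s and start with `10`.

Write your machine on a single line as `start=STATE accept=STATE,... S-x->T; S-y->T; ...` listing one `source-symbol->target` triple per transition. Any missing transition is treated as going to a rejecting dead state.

start=S0; accept=S4; S0-0->S1; S0-1->S2; S1-0->S1; S1-1->S1; S2-0->S3; S2-1->S1; S3-0->S3; S3-1->S4; S4-0->S4; S4-1->S4

Run two small machines in parallel and take their product. One (4 states) tracks the count of `1`s, saturating at 3; the other (4 states) tracks whether the input so far still matches the prefix `10`. Each combined state is a pair, one component from each; accept when both components accept. Minimizing collapses redundant product states.
        0   1  
>  S0   S1  S2 
   S1   S1  S1 
   S2   S3  S1 
   S3   S3  S4 
 * S4   S4  S4 
(> = start, * = accepting)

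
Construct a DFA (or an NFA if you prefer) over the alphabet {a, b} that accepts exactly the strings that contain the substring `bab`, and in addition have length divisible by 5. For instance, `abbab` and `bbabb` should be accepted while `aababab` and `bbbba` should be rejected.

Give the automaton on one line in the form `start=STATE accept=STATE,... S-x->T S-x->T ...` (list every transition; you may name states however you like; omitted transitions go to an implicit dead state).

start=S0 accept=S16 S0-a->S1 S0-b->S2 S1-a->S3 S1-b->S4 S2-a->S5 S2-b->S4 S3-a->S6 S3-b->S7 S4-a->S8 S4-b->S7 S5-a->S6 S5-b->S9 S6-a->S10 S6-b->S11 S7-a->S12 S7-b->S11 S8-a->S10 S8-b->S13 S9-a->S13 S9-b->S13 S10-a->S0 S10-b->S14 S11-a->S15 S11-b->S14 S12-a->S0 S12-b->S16 S13-a->S16 S13-b->S16 S14-a->S17 S14-b->S2 S15-a->S1 S15-b->S18 S16-a->S18 S16-b->S18 S17-a->S3 S17-b->S19 S18-a->S19 S18-b->S19 S19-a->S9 S19-b->S9

Build one automaton per condition and run them in lockstep. The first has 4 states tracking whether and how much of `bab` has been seen; the second has 5 states tracking the input length modulo 5. A product state is a pair (one from each), accepting exactly when both do.
A 20-state machine:
          a    b  
>  S0     S1   S2 
   S1     S3   S4 
   S2     S5   S4 
   S3     S6   S7 
   S4     S8   S7 
   S5     S6   S9 
   S6    S10  S11 
   S7    S12  S11 
   S8    S10  S13 
   S9    S13  S13 
   S10    S0  S14 
   S11   S15  S14 
   S12    S0  S16 
   S13   S16  S16 
   S14   S17   S2 
   S15    S1  S18 
 * S16   S18  S18 
   S17    S3  S19 
   S18   S19  S19 
   S19    S9   S9 
(> = start, * = accepting)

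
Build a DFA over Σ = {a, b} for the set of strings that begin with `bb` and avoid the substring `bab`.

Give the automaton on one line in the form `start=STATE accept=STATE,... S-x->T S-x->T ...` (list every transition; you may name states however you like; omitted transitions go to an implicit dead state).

Build one automaton per condition and run them in lockstep. One (4 states) tracks whether the input so far still matches the prefix `bb`; the other (4 states) tracks partial matches of the forbidden pattern `bab`. Each combined state is a pair, one component from each; accept when both components accept. Minimizing collapses redundant product states.
With 6 states:
        a   b  
>  q0   q1  q2 
   q1   q1  q1 
   q2   q1  q3 
 * q3   q4  q3 
 * q4   q5  q1 
 * q5   q5  q3 
(> = start, * = accepting)

start=q0 accept=q3,q4,q5 q0-a->q1 q0-b->q2 q1-a->q1 q1-b->q1 q2-a->q1 q2-b->q3 q3-a->q4 q3-b->q3 q4-a->q5 q4-b->q1 q5-a->q5 q5-b->q3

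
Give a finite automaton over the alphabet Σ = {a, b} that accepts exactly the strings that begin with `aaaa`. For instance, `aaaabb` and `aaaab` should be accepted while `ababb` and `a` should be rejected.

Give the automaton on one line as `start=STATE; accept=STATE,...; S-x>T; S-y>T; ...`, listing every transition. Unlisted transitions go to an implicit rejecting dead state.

start=q0; accept=q4; q0-a>q1; q0-b>q5; q1-a>q2; q1-b>q5; q2-a>q3; q2-b>q5; q3-a>q4; q3-b>q5; q4-a>q4; q4-b>q4; q5-a>q5; q5-b>q5

Check the first 4 symbols one by one: q0 through q3 record how many have matched `aaaa` so far; any wrong symbol goes to the dead state q5. After all 4 match we enter the accepting sink q4.
With 6 states:
        a   b  
>  q0   q1  q5 
   q1   q2  q5 
   q2   q3  q5 
   q3   q4  q5 
 * q4   q4  q4 
   q5   q5  q5 
(> = start, * = accepting)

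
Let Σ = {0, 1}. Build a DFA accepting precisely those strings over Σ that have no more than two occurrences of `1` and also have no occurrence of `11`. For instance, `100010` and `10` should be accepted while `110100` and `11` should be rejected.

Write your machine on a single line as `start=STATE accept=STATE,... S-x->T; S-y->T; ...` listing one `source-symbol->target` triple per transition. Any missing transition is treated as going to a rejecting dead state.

start=s0; accept=s0,s1,s2,s4,s6; s0-0->s0; s0-1->s1; s1-0->s2; s1-1->s3; s2-0->s2; s2-1->s4; s3-0->s3; s3-1->s5; s4-0->s6; s4-1->s5; s5-0->s5; s5-1->s5; s6-0->s6; s6-1->s7; s7-0->s8; s7-1->s5; s8-0->s8; s8-1->s7

Run two small machines in parallel and take their product. The first has 4 states tracking the count of `1`s, saturating at 3; the second has 3 states tracking partial matches of the forbidden pattern `11`. A product state is a pair (one from each), accepting exactly when both do.
A 9-state machine:
        0   1  
>* s0   s0  s1 
 * s1   s2  s3 
 * s2   s2  s4 
   s3   s3  s5 
 * s4   s6  s5 
   s5   s5  s5 
 * s6   s6  s7 
   s7   s8  s5 
   s8   s8  s7 
(> = start, * = accepting)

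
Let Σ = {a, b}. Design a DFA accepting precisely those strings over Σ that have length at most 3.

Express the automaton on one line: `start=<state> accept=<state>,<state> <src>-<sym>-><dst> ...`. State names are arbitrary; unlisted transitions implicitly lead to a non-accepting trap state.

Count input length up to 4: every symbol moves from S0 toward S4, which means 'more than 3' and absorbs. Accept from {S0, S1, S2, S3}.
5 states suffice.
        a   b  
>* S0   S1  S1 
 * S1   S2  S2 
 * S2   S3  S3 
 * S3   S4  S4 
   S4   S4  S4 
(> = start, * = accepting)

start=S0 accept=S0,S1,S2,S3 S0-a->S1 S0-b->S1 S1-a->S2 S1-b->S2 S2-a->S3 S2-b->S3 S3-a->S4 S3-b->S4 S4-a->S4 S4-b->S4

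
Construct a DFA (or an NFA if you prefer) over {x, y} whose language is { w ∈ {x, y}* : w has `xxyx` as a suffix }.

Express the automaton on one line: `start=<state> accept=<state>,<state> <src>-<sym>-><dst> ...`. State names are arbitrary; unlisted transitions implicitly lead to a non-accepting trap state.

start=S0 accept=S4 S0-x->S1 S0-y->S0 S1-x->S2 S1-y->S0 S2-x->S2 S2-y->S3 S3-x->S4 S3-y->S0 S4-x->S2 S4-y->S0

Let each state record the length of the longest suffix of the input read so far that is also a prefix of `xxyx`. S1 means the last symbol is `x`; S2 means the last 2 symbols are `xx`; S3 means the last 3 symbols are `xxy`; S4 means the last 4 symbols are `xxyx`. Accept only at S4, where the string currently ends in `xxyx`.
With 5 states:
        x   y  
>  S0   S1  S0 
   S1   S2  S0 
   S2   S2  S3 
   S3   S4  S0 
 * S4   S2  S0 
(> = start, * = accepting)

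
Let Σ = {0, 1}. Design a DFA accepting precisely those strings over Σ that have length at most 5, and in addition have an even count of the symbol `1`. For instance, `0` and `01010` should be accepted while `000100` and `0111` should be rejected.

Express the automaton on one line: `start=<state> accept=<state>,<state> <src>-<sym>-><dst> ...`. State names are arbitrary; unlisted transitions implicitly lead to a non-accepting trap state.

start=A accept=A,B,D,F,H,J A-0->B A-1->C B-0->D B-1->E C-0->E C-1->D D-0->F D-1->G E-0->G E-1->F F-0->H F-1->I G-0->I G-1->H H-0->J H-1->K I-0->K I-1->J J-0->K J-1->K K-0->K K-1->K

Run two small machines in parallel and take their product. One (7 states) tracks the input length, saturating at 6; the other (2 states) tracks the count of `1`s modulo 2. Each combined state is a pair, one component from each; accept when both components accept. Minimizing collapses redundant product states.
       0  1 
>* A   B  C 
 * B   D  E 
   C   E  D 
 * D   F  G 
   E   G  F 
 * F   H  I 
   G   I  H 
 * H   J  K 
   I   K  J 
 * J   K  K 
   K   K  K 
(> = start, * = accepting)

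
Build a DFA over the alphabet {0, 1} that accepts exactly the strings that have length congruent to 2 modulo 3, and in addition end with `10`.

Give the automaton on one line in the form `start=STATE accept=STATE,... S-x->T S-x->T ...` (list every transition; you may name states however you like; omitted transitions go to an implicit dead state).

Handle the two conditions separately and then intersect. One (3 states) tracks the input length modulo 3; the other (3 states) tracks how much of the suffix `10` has currently been matched. Each combined state is a pair, one component from each; accept when both components accept. Minimizing collapses redundant product states.
With 5 states:
        0   1  
>  s0   s1  s2 
   s1   s3  s3 
   s2   s4  s3 
   s3   s0  s0 
 * s4   s0  s0 
(> = start, * = accepting)

start=s0 accept=s4 s0-0->s1 s0-1->s2 s1-0->s3 s1-1->s3 s2-0->s4 s2-1->s3 s3-0->s0 s3-1->s0 s4-0->s0 s4-1->s0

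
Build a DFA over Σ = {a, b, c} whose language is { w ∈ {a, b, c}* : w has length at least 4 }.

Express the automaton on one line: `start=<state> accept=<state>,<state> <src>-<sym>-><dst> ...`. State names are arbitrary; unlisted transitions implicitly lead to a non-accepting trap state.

start=q0 accept=q4,q5 q0-a->q1 q0-b->q1 q0-c->q1 q1-a->q2 q1-b->q2 q1-c->q2 q2-a->q3 q2-b->q3 q2-c->q3 q3-a->q4 q3-b->q4 q3-c->q4 q4-a->q5 q4-b->q5 q4-c->q5 q5-a->q5 q5-b->q5 q5-c->q5

We only need to distinguish lengths 0, 1, …, 4, and '>4'. Chain q0 → q1 → q2 → q3 → q4 → q5 on every symbol, with q5 looping. Accepting states: {q4, q5}.
        a   b   c  
>  q0   q1  q1  q1 
   q1   q2  q2  q2 
   q2   q3  q3  q3 
   q3   q4  q4  q4 
 * q4   q5  q5  q5 
 * q5   q5  q5  q5 
(> = start, * = accepting)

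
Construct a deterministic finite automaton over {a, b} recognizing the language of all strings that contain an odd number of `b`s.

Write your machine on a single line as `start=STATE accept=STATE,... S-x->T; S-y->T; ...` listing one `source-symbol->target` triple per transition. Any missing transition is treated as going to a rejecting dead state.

start=s0; accept=s1; s0-a->s0; s0-b->s1; s1-a->s1; s1-b->s0

Keep the running count of `b`s modulo 2: each `b` advances along the cycle s0 → s1 → s0 while other symbols loop. Accept at s1.
2 states suffice.
        a   b  
>  s0   s0  s1 
 * s1   s1  s0 
(> = start, * = accepting)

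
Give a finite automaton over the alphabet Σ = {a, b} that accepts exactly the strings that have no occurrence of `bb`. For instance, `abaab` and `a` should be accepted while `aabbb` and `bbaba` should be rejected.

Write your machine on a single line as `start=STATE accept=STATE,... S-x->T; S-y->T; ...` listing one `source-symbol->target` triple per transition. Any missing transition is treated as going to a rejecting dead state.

start=s0; accept=s0,s1; s0-a->s0; s0-b->s1; s1-a->s0; s1-b->s2; s2-a->s2; s2-b->s2

This is the complement of 'contains `bb`'. Use the same substring-matching states — s0 through s2 holding how much of `bb` has just been matched — but flip the accepting set: everything except the trap s2 accepts.
With 3 states:
        a   b  
>* s0   s0  s1 
 * s1   s0  s2 
   s2   s2  s2 
(> = start, * = accepting)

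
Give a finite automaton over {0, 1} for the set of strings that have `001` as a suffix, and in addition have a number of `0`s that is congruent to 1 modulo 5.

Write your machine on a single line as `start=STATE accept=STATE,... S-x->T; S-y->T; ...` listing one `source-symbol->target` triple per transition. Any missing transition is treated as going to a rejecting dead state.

Build one automaton per condition and run them in lockstep. One (4 states) tracks how much of the suffix `001` has currently been matched; the other (5 states) tracks the count of `0`s modulo 5. Each combined state is a pair, one component from each; accept when both components accept. After merging equivalent states the machine shrinks.
With 8 states:
        0   1  
>  q0   q1  q0 
   q1   q2  q1 
   q2   q3  q2 
   q3   q4  q3 
   q4   q5  q4 
   q5   q6  q0 
   q6   q2  q7 
 * q7   q2  q1 
(> = start, * = accepting)

start=q0; accept=q7; q0-0->q1; q0-1->q0; q1-0->q2; q1-1->q1; q2-0->q3; q2-1->q2; q3-0->q4; q3-1->q3; q4-0->q5; q4-1->q4; q5-0->q6; q5-1->q0; q6-0->q2; q6-1->q7; q7-0->q2; q7-1->q1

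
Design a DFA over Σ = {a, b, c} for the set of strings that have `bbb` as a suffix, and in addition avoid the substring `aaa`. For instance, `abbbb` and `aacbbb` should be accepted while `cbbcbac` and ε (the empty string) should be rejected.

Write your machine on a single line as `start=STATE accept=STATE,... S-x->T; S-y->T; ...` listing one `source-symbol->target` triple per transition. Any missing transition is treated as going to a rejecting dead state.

start=q0; accept=q6; q0-a->q1; q0-b->q2; q0-c->q0; q1-a->q3; q1-b->q2; q1-c->q0; q2-a->q1; q2-b->q4; q2-c->q0; q3-a->q5; q3-b->q2; q3-c->q0; q4-a->q1; q4-b->q6; q4-c->q0; q5-a->q5; q5-b->q5; q5-c->q5; q6-a->q1; q6-b->q6; q6-c->q0

Handle the two conditions separately and then intersect. The first has 4 states tracking how much of the suffix `bbb` has currently been matched; the second has 4 states tracking partial matches of the forbidden pattern `aaa`. A product state is a pair (one from each), accepting exactly when both do. After merging equivalent states the machine shrinks.
A 7-state machine:
        a   b   c  
>  q0   q1  q2  q0 
   q1   q3  q2  q0 
   q2   q1  q4  q0 
   q3   q5  q2  q0 
   q4   q1  q6  q0 
   q5   q5  q5  q5 
 * q6   q1  q6  q0 
(> = start, * = accepting)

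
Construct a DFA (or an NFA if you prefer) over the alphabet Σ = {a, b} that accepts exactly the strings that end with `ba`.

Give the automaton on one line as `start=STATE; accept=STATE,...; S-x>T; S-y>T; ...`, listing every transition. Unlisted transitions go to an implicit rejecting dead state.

start=s0; accept=s2; s0-a>s0; s0-b>s1; s1-a>s2; s1-b>s1; s2-a>s0; s2-b>s1

Let each state record the length of the longest suffix of the input read so far that is also a prefix of `ba`. s1 means the last symbol is `b`; s2 means the last 2 symbols are `ba`. Accept only at s2, where the string currently ends in `ba`.
With 3 states:
        a   b  
>  s0   s0  s1 
   s1   s2  s1 
 * s2   s0  s1 
(> = start, * = accepting)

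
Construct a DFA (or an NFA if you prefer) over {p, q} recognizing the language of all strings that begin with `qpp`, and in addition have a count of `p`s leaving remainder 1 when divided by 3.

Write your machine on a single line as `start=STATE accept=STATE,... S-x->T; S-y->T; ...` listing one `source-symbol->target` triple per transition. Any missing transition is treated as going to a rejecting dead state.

start=s0; accept=s6; s0-p->s1; s0-q->s2; s1-p->s1; s1-q->s1; s2-p->s3; s2-q->s1; s3-p->s4; s3-q->s1; s4-p->s5; s4-q->s4; s5-p->s6; s5-q->s5; s6-p->s4; s6-q->s6

Build one automaton per condition and run them in lockstep. One (5 states) tracks whether the input so far still matches the prefix `qpp`; the other (3 states) tracks the count of `p`s modulo 3. Each combined state is a pair, one component from each; accept when both components accept. Minimizing collapses redundant product states.
7 states suffice.
        p   q  
>  s0   s1  s2 
   s1   s1  s1 
   s2   s3  s1 
   s3   s4  s1 
   s4   s5  s4 
   s5   s6  s5 
 * s6   s4  s6 
(> = start, * = accepting)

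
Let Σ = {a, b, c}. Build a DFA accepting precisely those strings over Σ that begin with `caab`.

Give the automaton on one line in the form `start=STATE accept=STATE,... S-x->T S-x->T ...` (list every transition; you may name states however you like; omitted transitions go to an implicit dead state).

Check the first 4 symbols one by one: q0 through q3 record how many have matched `caab` so far; any wrong symbol goes to the dead state q5. After all 4 match we enter the accepting sink q4.
With 6 states:
        a   b   c  
>  q0   q5  q5  q1 
   q1   q2  q5  q5 
   q2   q3  q5  q5 
   q3   q5  q4  q5 
 * q4   q4  q4  q4 
   q5   q5  q5  q5 
(> = start, * = accepting)

start=q0 accept=q4 q0-a->q5 q0-b->q5 q0-c->q1 q1-a->q2 q1-b->q5 q1-c->q5 q2-a->q3 q2-b->q5 q2-c->q5 q3-a->q5 q3-b->q4 q3-c->q5 q4-a->q4 q4-b->q4 q4-c->q4 q5-a->q5 q5-b->q5 q5-c->q5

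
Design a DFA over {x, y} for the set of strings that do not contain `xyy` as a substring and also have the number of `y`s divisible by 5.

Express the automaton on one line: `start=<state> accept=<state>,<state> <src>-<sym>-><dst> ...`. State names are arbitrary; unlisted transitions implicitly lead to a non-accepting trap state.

start=q0 accept=q0,q1,q15 q0-x->q1 q0-y->q2 q1-x->q1 q1-y->q3 q2-x->q4 q2-y->q5 q3-x->q4 q3-y->q6 q4-x->q4 q4-y->q7 q5-x->q8 q5-y->q9 q6-x->q6 q6-y->q6 q7-x->q8 q7-y->q6 q8-x->q8 q8-y->q10 q9-x->q11 q9-y->q12 q10-x->q11 q10-y->q6 q11-x->q11 q11-y->q13 q12-x->q14 q12-y->q0 q13-x->q14 q13-y->q6 q14-x->q14 q14-y->q15 q15-x->q1 q15-y->q6

Handle the two conditions separately and then intersect. The first has 4 states tracking partial matches of the forbidden pattern `xyy`; the second has 5 states tracking the count of `y`s modulo 5. A product state is a pair (one from each), accepting exactly when both do. Minimizing collapses redundant product states.
With 16 states:
          x    y  
>* q0     q1   q2 
 * q1     q1   q3 
   q2     q4   q5 
   q3     q4   q6 
   q4     q4   q7 
   q5     q8   q9 
   q6     q6   q6 
   q7     q8   q6 
   q8     q8  q10 
   q9    q11  q12 
   q10   q11   q6 
   q11   q11  q13 
   q12   q14   q0 
   q13   q14   q6 
   q14   q14  q15 
 * q15    q1   q6 
(> = start, * = accepting)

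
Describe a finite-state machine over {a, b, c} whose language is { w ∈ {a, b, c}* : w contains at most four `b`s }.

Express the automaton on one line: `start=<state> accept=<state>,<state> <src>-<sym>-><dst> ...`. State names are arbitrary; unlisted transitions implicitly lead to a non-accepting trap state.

Count `b`s, saturating at 5: states q0 through q4 mean 0 through 4 `b`s seen; q5 means more than 4. Each `b` increments (capped at q5); other symbols loop. Accept from {q0, q1, q2, q3, q4}.
A 6-state machine:
        a   b   c  
>* q0   q0  q1  q0 
 * q1   q1  q2  q1 
 * q2   q2  q3  q2 
 * q3   q3  q4  q3 
 * q4   q4  q5  q4 
   q5   q5  q5  q5 
(> = start, * = accepting)

start=q0 accept=q0,q1,q2,q3,q4 q0-a->q0 q0-b->q1 q0-c->q0 q1-a->q1 q1-b->q2 q1-c->q1 q2-a->q2 q2-b->q3 q2-c->q2 q3-a->q3 q3-b->q4 q3-c->q3 q4-a->q4 q4-b->q5 q4-c->q4 q5-a->q5 q5-b->q5 q5-c->q5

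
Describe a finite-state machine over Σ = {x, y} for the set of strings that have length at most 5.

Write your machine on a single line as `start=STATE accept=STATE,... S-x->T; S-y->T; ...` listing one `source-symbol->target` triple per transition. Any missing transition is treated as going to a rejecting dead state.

Count input length up to 6: every symbol moves from A toward G, which means 'more than 5' and absorbs. Accept from {A, B, C, D, E, F}.
       x  y 
>* A   B  B 
 * B   C  C 
 * C   D  D 
 * D   E  E 
 * E   F  F 
 * F   G  G 
   G   G  G 
(> = start, * = accepting)

start=A; accept=A,B,C,D,E,F; A-x->B; A-y->B; B-x->C; B-y->C; C-x->D; C-y->D; D-x->E; D-y->E; E-x->F; E-y->F; F-x->G; F-y->G; G-x->G; G-y->G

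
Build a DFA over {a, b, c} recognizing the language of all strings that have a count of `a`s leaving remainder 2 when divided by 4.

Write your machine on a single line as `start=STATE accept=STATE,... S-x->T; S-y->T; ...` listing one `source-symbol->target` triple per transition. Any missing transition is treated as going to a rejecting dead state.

Keep the running count of `a`s modulo 4: each `a` advances along the cycle q0 → q1 → q2 → q3 → q0 while other symbols loop. Accept at q2.
With 4 states:
        a   b   c  
>  q0   q1  q0  q0 
   q1   q2  q1  q1 
 * q2   q3  q2  q2 
   q3   q0  q3  q3 
(> = start, * = accepting)

start=q0; accept=q2; q0-a->q1; q0-b->q0; q0-c->q0; q1-a->q2; q1-b->q1; q1-c->q1; q2-a->q3; q2-b->q2; q2-c->q2; q3-a->q0; q3-b->q3; q3-c->q3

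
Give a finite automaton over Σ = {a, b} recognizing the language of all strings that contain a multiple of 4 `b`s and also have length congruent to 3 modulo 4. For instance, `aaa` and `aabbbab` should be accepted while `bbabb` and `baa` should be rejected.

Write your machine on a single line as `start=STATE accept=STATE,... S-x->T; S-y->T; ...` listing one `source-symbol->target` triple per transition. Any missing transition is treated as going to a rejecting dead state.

Run two small machines in parallel and take their product. The first has 4 states tracking the count of `b`s modulo 4; the second has 4 states tracking the input length modulo 4. A product state is a pair (one from each), accepting exactly when both do.
With 16 states:
          a    b  
>  q0     q1   q2 
   q1     q3   q4 
   q2     q4   q5 
   q3     q6   q7 
   q4     q7   q8 
   q5     q8   q9 
 * q6     q0  q10 
   q7    q10  q11 
   q8    q11  q12 
   q9    q12   q0 
   q10    q2  q13 
   q11   q13  q14 
   q12   q14   q1 
   q13    q5  q15 
   q14   q15   q3 
   q15    q9   q6 
(> = start, * = accepting)

start=q0; accept=q6; q0-a->q1; q0-b->q2; q1-a->q3; q1-b->q4; q2-a->q4; q2-b->q5; q3-a->q6; q3-b->q7; q4-a->q7; q4-b->q8; q5-a->q8; q5-b->q9; q6-a->q0; q6-b->q10; q7-a->q10; q7-b->q11; q8-a->q11; q8-b->q12; q9-a->q12; q9-b->q0; q10-a->q2; q10-b->q13; q11-a->q13; q11-b->q14; q12-a->q14; q12-b->q1; q13-a->q5; q13-b->q15; q14-a->q15; q14-b->q3; q15-a->q9; q15-b->q6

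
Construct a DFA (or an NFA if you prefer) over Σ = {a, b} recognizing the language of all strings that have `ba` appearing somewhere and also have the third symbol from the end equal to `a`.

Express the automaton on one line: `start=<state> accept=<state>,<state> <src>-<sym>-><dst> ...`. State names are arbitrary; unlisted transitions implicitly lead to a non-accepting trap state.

Handle the two conditions separately and then intersect. One (3 states) tracks whether and how much of `ba` has been seen; the other (15 states) tracks the last 3 symbols read. Each combined state is a pair, one component from each; accept when both components accept.
19 states suffice.
          a    b  
>  q0     q1   q2 
   q1     q3   q4 
   q2     q5   q6 
   q3     q7   q8 
   q4     q9  q10 
   q5    q11  q12 
   q6    q13  q14 
   q7     q7   q8 
   q8     q9  q10 
 * q9    q11  q12 
   q10   q13  q14 
   q11   q15  q16 
   q12    q9  q17 
   q13   q11  q12 
   q14   q13  q14 
 * q15   q15  q16 
 * q16    q9  q17 
 * q17   q13  q18 
   q18   q13  q18 
(> = start, * = accepting)

start=q0 accept=q9,q15,q16,q17 q0-a->q1 q0-b->q2 q1-a->q3 q1-b->q4 q2-a->q5 q2-b->q6 q3-a->q7 q3-b->q8 q4-a->q9 q4-b->q10 q5-a->q11 q5-b->q12 q6-a->q13 q6-b->q14 q7-a->q7 q7-b->q8 q8-a->q9 q8-b->q10 q9-a->q11 q9-b->q12 q10-a->q13 q10-b->q14 q11-a->q15 q11-b->q16 q12-a->q9 q12-b->q17 q13-a->q11 q13-b->q12 q14-a->q13 q14-b->q14 q15-a->q15 q15-b->q16 q16-a->q9 q16-b->q17 q17-a->q13 q17-b->q18 q18-a->q13 q18-b->q18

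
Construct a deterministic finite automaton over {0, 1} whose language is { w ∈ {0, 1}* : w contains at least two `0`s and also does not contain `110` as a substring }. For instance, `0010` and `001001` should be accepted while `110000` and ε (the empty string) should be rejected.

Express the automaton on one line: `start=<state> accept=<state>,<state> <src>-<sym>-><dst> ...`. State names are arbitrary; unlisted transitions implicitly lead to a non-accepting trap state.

Run two small machines in parallel and take their product. The first has 4 states tracking the count of `0`s, saturating at 3; the second has 4 states tracking partial matches of the forbidden pattern `110`. A product state is a pair (one from each), accepting exactly when both do. Minimizing collapses redundant product states.
An 8-state machine:
       0  1 
>  A   B  C 
   B   D  E 
   C   B  F 
 * D   D  G 
   E   D  F 
   F   F  F 
 * G   D  H 
 * H   F  H 
(> = start, * = accepting)

start=A accept=D,G,H A-0->B A-1->C B-0->D B-1->E C-0->B C-1->F D-0->D D-1->G E-0->D E-1->F F-0->F F-1->F G-0->D G-1->H H-0->F H-1->H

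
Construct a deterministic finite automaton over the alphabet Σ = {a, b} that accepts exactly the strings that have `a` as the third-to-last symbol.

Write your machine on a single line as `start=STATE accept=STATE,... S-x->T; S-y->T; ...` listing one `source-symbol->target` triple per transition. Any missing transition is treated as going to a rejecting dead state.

Because acceptance depends on a position counted from the end, the machine has to buffer the most recent 3 symbols. Make each state the string of the last up-to-3 symbols read; on input `x` shift the window left and append `x`. Accept when the buffered window has length 3 and begins with `a`.
15 states suffice.
          a    b  
>  q0     q1   q2 
   q1     q3   q4 
   q2     q5   q6 
   q3     q7   q8 
   q4     q9  q10 
   q5    q11  q12 
   q6    q13  q14 
 * q7     q7   q8 
 * q8     q9  q10 
 * q9    q11  q12 
 * q10   q13  q14 
   q11    q7   q8 
   q12    q9  q10 
   q13   q11  q12 
   q14   q13  q14 
(> = start, * = accepting)

start=q0; accept=q7,q8,q9,q10; q0-a->q1; q0-b->q2; q1-a->q3; q1-b->q4; q2-a->q5; q2-b->q6; q3-a->q7; q3-b->q8; q4-a->q9; q4-b->q10; q5-a->q11; q5-b->q12; q6-a->q13; q6-b->q14; q7-a->q7; q7-b->q8; q8-a->q9; q8-b->q10; q9-a->q11; q9-b->q12; q10-a->q13; q10-b->q14; q11-a->q7; q11-b->q8; q12-a->q9; q12-b->q10; q13-a->q11; q13-b->q12; q14-a->q13; q14-b->q14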